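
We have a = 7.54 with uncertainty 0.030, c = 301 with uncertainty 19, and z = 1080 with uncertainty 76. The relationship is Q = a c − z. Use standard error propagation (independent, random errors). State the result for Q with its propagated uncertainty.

1190 ± 162

Let p = a·c = 2270. δp/p = √((1·δa/a)² + (1·δc/c)²) = √(1.58e-05 + 0.00398) = 0.0632, so δp = 144.
Q = p − z: δQ = √(δp² + δz²) = √(20600 + 5780) = 162
Q = 1190.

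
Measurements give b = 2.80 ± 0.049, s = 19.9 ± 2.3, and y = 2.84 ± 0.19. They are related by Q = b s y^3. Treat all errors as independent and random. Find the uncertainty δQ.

296

Q is a product of powers, so relative uncertainties combine in quadrature:
  (1·δb/b)² = (1×0.0175)² = 0.000306;  (1·δs/s)² = (1×0.116)² = 0.0134;  (3·δy/y)² = (3×0.0669)² = 0.0403
δQ/Q = √(0.0539) = 0.232
Q = 1280, so δQ = 0.232 × 1280 = 296.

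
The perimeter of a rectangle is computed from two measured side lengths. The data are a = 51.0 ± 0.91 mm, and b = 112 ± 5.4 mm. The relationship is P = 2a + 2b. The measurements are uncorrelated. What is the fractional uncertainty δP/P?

0.0336

Absolute uncertainties add in quadrature for a linear combination:
  (2·δa)² = 3.31;  (2·δb)² = 117
δP = √(120) = 11.0 mm
P = 326 mm, so δP/P = 11.0/326 = 0.0336.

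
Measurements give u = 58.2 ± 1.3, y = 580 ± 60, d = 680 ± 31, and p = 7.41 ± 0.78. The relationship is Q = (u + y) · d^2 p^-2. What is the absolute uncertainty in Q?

1.33e+06

Let w = u + y = 638. δw = √(δu² + δy²) = √(1.69 + 3600) = 60.0, so δw/w = 0.0940.
Q is then a monomial in w, d, p:
δQ/Q = √((δw/w)² + (2·δd/d)² + (-2·δp/p)²) = √(0.00884 + 0.00831 + 0.0443) = 0.248
Q = 5.37e+06, so δQ = 0.248 × 5.37e+06 = 1.33e+06.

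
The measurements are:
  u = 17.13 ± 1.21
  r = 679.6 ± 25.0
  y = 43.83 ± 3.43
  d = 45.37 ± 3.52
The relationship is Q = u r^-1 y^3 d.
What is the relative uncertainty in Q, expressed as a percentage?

Since Q is a product/quotient, work with relative uncertainties:
  (1·δu/u)² = (1×0.0706)² = 0.00499;  (-1·δr/r)² = (-1×0.0368)² = 0.00135;  (3·δy/y)² = (3×0.0783)² = 0.0551;  (1·δd/d)² = (1×0.0776)² = 0.00602
δQ/Q = √(0.0675) = 0.260

26.0%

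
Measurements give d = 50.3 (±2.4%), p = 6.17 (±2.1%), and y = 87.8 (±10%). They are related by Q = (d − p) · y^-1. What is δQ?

0.0521

Let u = d − p = 44.1. δu = √(δd² + δp²) = √(1.46 + 0.0168) = 1.21, so δu/u = 0.0275.
Q is then a monomial in u, y:
δQ/Q = √((δu/u)² + (-1·δy/y)²) = √(0.000757 + 0.0100) = 0.104
Q = 0.503, so δQ = 0.104 × 0.503 = 0.0521.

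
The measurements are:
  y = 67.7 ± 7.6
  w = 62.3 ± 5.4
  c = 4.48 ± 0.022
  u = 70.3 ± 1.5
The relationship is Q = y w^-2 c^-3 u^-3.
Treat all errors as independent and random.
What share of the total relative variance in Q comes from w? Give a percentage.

64.0%

(δQ/Q)² = (1·δy/y)² + (-2·δw/w)² + (-3·δc/c)² + (-3·δu/u)²
  y term: (1×0.112)² = 0.0126
  w term: (-2×0.0867)² = 0.0301
  c term: (-3×0.00491)² = 0.000217
  u term: (-3×0.0213)² = 0.00410
Total = 0.0470. Share from w = 0.0301/0.0470 = 0.640.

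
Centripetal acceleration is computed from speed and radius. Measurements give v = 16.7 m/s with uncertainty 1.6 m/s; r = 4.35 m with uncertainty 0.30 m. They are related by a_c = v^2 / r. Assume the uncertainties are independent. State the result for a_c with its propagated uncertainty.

64.1 ± 13.1 m/s^2

Each factor contributes (exponent × relative error)² to (δa_c/a_c)²:
  (2·δv/v)² = (2×0.0958)² = 0.0367;  (-1·δr/r)² = (-1×0.0690)² = 0.00476
δa_c/a_c = √(0.0415) = 0.204
a_c = 64.1 m/s^2, so δa_c = 0.204 × 64.1 = 13.1 m/s^2.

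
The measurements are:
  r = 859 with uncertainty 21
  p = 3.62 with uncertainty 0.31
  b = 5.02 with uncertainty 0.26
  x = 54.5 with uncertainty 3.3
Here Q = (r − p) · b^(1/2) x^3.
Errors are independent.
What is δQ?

5.74e+07

Let u = r − p = 855. δu = √(δr² + δp²) = √(441 + 0.0961) = 21.0, so δu/u = 0.0246.
Q is then a monomial in u, b, x:
δQ/Q = √((δu/u)² + (½·δb/b)² + (3·δx/x)²) = √(0.000603 + 0.000671 + 0.0330) = 0.185
Q = 3.1e+08, so δQ = 0.185 × 3.1e+08 = 5.74e+07.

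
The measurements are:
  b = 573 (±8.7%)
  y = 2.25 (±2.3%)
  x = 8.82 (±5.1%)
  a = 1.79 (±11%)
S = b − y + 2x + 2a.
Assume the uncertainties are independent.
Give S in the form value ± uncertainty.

592 ± 49.9

Absolute uncertainties add in quadrature for a linear combination:
  (δb)² = 2490;  (δy)² = 0.00268;  (2·δx)² = 0.809;  (2·δa)² = 0.155
δS = √(2490) = 49.9
S = 592.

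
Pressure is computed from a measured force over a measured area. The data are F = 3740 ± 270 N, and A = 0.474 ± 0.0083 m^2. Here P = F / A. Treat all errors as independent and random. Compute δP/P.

For a monomial P ∝ F, A^-1, fractional errors add in quadrature:
  (1·δF/F)² = (1×0.0722)² = 0.00521;  (-1·δA/A)² = (-1×0.0175)² = 0.000307
δP/P = √(0.00552) = 0.0743

0.0743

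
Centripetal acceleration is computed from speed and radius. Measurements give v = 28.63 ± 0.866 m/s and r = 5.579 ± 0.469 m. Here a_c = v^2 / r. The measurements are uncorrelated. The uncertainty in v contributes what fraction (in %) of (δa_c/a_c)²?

34.1%

(δa_c/a_c)² = (2·δv/v)² + (-1·δr/r)²
  v term: (2×0.0302)² = 0.00366
  r term: (-1×0.0841)² = 0.00707
Total = 0.0107. Share from v = 0.00366/0.0107 = 0.341.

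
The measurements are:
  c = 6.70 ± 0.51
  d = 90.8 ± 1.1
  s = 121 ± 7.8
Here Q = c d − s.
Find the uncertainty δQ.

47.5

Let p = c·d = 608. δp/p = √((1·δc/c)² + (1·δd/d)²) = √(0.00579 + 0.000147) = 0.0771, so δp = 46.9.
Q = p − s: δQ = √(δp² + δs²) = √(2200 + 60.8) = 47.5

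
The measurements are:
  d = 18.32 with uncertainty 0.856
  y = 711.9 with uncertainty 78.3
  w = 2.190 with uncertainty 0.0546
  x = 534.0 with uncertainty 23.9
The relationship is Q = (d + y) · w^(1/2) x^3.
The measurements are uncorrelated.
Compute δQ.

Let u = d + y = 730.2. δu = √(δd² + δy²) = √(0.733 + 6130) = 78.3, so δu/u = 0.107.
Q is then a monomial in u, w, x:
δQ/Q = √((δu/u)² + (½·δw/w)² + (3·δx/x)²) = √(0.0115 + 0.000155 + 0.0180) = 0.172
Q = 1.646e+11, so δQ = 0.172 × 1.646e+11 = 2.83e+10.

2.83e+10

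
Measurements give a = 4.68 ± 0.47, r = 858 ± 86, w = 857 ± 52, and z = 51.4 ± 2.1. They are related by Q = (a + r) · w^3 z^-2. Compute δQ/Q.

0.223

Let u = a + r = 863. δu = √(δa² + δr²) = √(0.221 + 7400) = 86.0, so δu/u = 0.0997.
Q is then a monomial in u, w, z:
δQ/Q = √((δu/u)² + (3·δw/w)² + (-2·δz/z)²) = √(0.00994 + 0.0331 + 0.00668) = 0.223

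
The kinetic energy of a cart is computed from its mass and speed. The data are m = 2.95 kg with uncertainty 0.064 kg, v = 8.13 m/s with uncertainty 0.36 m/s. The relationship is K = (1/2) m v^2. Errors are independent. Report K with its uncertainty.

97.5 ± 8.89 J

Each factor contributes (exponent × relative error)² to (δK/K)²:
  (1·δm/m)² = (1×0.0217)² = 0.000471;  (2·δv/v)² = (2×0.0443)² = 0.00784
δK/K = √(0.00831) = 0.0912
K = 97.5 J, so δK = 0.0912 × 97.5 = 8.89 J.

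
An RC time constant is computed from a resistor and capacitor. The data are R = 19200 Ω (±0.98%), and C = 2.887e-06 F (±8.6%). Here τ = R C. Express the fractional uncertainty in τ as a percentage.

8.66%

Products/powers → add relative errors in quadrature, weighted by exponent:
  (1·δR/R)² = (1×0.00980)² = 9.6e-05;  (1·δC/C)² = (1×0.0860)² = 0.00740
δτ/τ = √(0.00749) = 0.0866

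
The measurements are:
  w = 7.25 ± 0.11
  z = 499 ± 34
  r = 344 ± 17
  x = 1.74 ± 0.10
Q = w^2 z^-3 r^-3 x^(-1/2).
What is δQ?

For a monomial Q ∝ w^2, z^-3, r^-3, x^(-1/2), fractional errors add in quadrature:
  (2·δw/w)² = (2×0.0152)² = 0.000921;  (-3·δz/z)² = (-3×0.0681)² = 0.0418;  (-3·δr/r)² = (-3×0.0494)² = 0.0220;  (−½·δx/x)² = (-0.5×0.0575)² = 0.000826
δQ/Q = √(0.0655) = 0.256
Q = 7.88e-15, so δQ = 0.256 × 7.88e-15 = 2.02e-15.

2.02e-15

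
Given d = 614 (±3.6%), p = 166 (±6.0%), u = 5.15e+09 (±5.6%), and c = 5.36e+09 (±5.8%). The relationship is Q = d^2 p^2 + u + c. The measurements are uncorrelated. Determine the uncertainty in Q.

Let w = d^2·p^2 = 1.04e+10. δw/w = √((2·δd/d)² + (2·δp/p)²) = √(0.00518 + 0.0144) = 0.140, so δw = 1.45e+09.
Q = w + u + c: δQ = √(δw² + δu² + δc²) = √(2.11e+18 + 8.32e+16 + 9.66e+16) = 1.51e+09

1.51e+09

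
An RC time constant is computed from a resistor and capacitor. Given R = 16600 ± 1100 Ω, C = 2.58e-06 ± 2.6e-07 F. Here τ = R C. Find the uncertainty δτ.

0.00517 s

τ is a product of powers, so relative uncertainties combine in quadrature:
  (1·δR/R)² = (1×0.0663)² = 0.00439;  (1·δC/C)² = (1×0.101)² = 0.0102
δτ/τ = √(0.0145) = 0.121
τ = 0.0428 s, so δτ = 0.121 × 0.0428 = 0.00517 s.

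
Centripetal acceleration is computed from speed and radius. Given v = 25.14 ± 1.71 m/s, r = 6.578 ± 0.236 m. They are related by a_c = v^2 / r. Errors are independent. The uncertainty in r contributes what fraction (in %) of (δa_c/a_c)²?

6.50%

(δa_c/a_c)² = (2·δv/v)² + (-1·δr/r)²
  v term: (2×0.0680)² = 0.0185
  r term: (-1×0.0359)² = 0.00129
Total = 0.0198. Share from r = 0.00129/0.0198 = 0.0650.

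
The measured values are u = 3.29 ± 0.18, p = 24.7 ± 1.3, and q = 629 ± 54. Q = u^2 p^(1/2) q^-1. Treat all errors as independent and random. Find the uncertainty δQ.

0.0121

Since Q is a product/quotient, work with relative uncertainties:
  (2·δu/u)² = (2×0.0547)² = 0.0120;  (½·δp/p)² = (0.5×0.0526)² = 0.000693;  (-1·δq/q)² = (-1×0.0859)² = 0.00737
δQ/Q = √(0.0200) = 0.142
Q = 0.0855, so δQ = 0.142 × 0.0855 = 0.0121.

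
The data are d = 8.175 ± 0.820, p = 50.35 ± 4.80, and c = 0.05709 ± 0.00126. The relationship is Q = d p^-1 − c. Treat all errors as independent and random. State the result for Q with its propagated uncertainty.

0.1053 ± 0.0225

Let w = d·p^-1 = 0.1624. δw/w = √((1·δd/d)² + (-1·δp/p)²) = √(0.0101 + 0.00909) = 0.138, so δw = 0.0225.
Q = w − c: δQ = √(δw² + δc²) = √(0.000505 + 1.59e-06) = 0.0225
Q = 0.1053.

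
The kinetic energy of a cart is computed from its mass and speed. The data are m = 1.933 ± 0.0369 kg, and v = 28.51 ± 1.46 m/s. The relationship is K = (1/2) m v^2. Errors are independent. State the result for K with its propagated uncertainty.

Since K is a product/quotient, work with relative uncertainties:
  (1·δm/m)² = (1×0.0191)² = 0.000364;  (2·δv/v)² = (2×0.0512)² = 0.0105
δK/K = √(0.0109) = 0.104
K = 785.6 J, so δK = 0.104 × 785.6 = 81.8 J.

785.6 ± 81.8 J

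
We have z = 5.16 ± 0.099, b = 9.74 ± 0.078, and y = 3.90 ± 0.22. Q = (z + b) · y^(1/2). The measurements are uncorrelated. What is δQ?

0.866

Let u = z + b = 14.9. δu = √(δz² + δb²) = √(0.00980 + 0.00608) = 0.126, so δu/u = 0.00846.
Q is then a monomial in u, y:
δQ/Q = √((δu/u)² + (½·δy/y)²) = √(7.16e-05 + 0.000796) = 0.0294
Q = 29.4, so δQ = 0.0294 × 29.4 = 0.866.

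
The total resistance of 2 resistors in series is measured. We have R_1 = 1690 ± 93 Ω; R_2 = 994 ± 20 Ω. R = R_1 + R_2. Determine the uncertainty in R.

For a sum/difference, combine absolute errors in quadrature:
  (δR_1)² = 8650;  (δR_2)² = 400
δR = √(9050) = 95.1 Ω

95.1 Ω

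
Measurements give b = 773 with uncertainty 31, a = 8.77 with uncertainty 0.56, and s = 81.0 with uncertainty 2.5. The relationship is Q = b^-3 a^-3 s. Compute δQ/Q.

Since Q is a product/quotient, work with relative uncertainties:
  (-3·δb/b)² = (-3×0.0401)² = 0.0145;  (-3·δa/a)² = (-3×0.0639)² = 0.0367;  (1·δs/s)² = (1×0.0309)² = 0.000953
δQ/Q = √(0.0521) = 0.228

0.228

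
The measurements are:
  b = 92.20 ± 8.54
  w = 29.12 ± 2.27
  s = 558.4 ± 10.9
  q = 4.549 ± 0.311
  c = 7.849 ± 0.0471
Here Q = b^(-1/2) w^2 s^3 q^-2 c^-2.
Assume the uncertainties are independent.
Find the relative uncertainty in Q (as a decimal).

Relative error in a monomial: (δQ/Q)² = Σ (nᵢ · δxᵢ/xᵢ)².
  (−½·δb/b)² = (-0.5×0.0926)² = 0.00214;  (2·δw/w)² = (2×0.0780)² = 0.0243;  (3·δs/s)² = (3×0.0195)² = 0.00343;  (-2·δq/q)² = (-2×0.0684)² = 0.0187;  (-2·δc/c)² = (-2×0.00600)² = 0.000144
δQ/Q = √(0.0487) = 0.221

0.221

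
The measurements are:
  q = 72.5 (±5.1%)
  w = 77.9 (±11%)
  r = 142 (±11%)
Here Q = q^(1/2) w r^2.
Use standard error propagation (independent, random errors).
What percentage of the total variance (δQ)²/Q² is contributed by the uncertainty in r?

79.1%

(δQ/Q)² = (½·δq/q)² + (1·δw/w)² + (2·δr/r)²
  q term: (0.5×0.0510)² = 0.000650
  w term: (1×0.110)² = 0.0121
  r term: (2×0.110)² = 0.0484
Total = 0.0612. Share from r = 0.0484/0.0612 = 0.791.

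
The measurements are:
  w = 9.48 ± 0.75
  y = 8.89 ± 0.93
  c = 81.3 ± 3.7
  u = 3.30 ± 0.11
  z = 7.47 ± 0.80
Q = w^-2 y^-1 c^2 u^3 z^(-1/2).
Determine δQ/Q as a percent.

23.9%

Q is a product of powers, so relative uncertainties combine in quadrature:
  (-2·δw/w)² = (-2×0.0791)² = 0.0250;  (-1·δy/y)² = (-1×0.105)² = 0.0109;  (2·δc/c)² = (2×0.0455)² = 0.00828;  (3·δu/u)² = (3×0.0333)² = 0.0100;  (−½·δz/z)² = (-0.5×0.107)² = 0.00287
δQ/Q = √(0.0571) = 0.239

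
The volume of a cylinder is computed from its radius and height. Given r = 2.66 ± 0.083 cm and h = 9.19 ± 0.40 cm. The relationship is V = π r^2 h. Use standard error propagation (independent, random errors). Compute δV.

Relative error in a monomial: (δV/V)² = Σ (nᵢ · δxᵢ/xᵢ)².
  (2·δr/r)² = (2×0.0312)² = 0.00389;  (1·δh/h)² = (1×0.0435)² = 0.00189
δV/V = √(0.00579) = 0.0761
V = 204 cm^3, so δV = 0.0761 × 204 = 15.5 cm^3.

15.5 cm^3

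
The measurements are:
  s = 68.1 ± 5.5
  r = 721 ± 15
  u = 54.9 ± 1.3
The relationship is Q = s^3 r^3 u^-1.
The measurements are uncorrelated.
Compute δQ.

5.42e+11

For a monomial Q ∝ s^3, r^3, u^-1, fractional errors add in quadrature:
  (3·δs/s)² = (3×0.0808)² = 0.0587;  (3·δr/r)² = (3×0.0208)² = 0.00390;  (-1·δu/u)² = (-1×0.0237)² = 0.000561
δQ/Q = √(0.0632) = 0.251
Q = 2.16e+12, so δQ = 0.251 × 2.16e+12 = 5.42e+11.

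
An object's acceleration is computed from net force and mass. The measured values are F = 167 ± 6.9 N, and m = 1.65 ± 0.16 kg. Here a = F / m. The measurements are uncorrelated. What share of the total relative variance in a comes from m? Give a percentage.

(δa/a)² = (1·δF/F)² + (-1·δm/m)²
  F term: (1×0.0413)² = 0.00171
  m term: (-1×0.0970)² = 0.00940
Total = 0.0111. Share from m = 0.00940/0.0111 = 0.846.

84.6%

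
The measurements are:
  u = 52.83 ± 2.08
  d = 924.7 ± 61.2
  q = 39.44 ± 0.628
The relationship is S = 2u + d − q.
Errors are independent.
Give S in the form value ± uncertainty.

990.9 ± 61.3

Absolute uncertainties add in quadrature for a linear combination:
  (2·δu)² = 17.3;  (δd)² = 3750;  (δq)² = 0.394
δS = √(3760) = 61.3
S = 990.9.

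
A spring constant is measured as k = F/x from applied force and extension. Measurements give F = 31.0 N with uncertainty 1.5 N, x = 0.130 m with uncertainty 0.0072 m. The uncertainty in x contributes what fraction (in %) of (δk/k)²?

(δk/k)² = (1·δF/F)² + (-1·δx/x)²
  F term: (1×0.0484)² = 0.00234
  x term: (-1×0.0554)² = 0.00307
Total = 0.00541. Share from x = 0.00307/0.00541 = 0.567.

56.7%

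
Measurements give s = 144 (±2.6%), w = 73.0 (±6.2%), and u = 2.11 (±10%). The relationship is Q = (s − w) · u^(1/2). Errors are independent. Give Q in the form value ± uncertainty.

Let h = s − w = 71.0. δh = √(δs² + δw²) = √(14.0 + 20.5) = 5.87, so δh/h = 0.0827.
Q is then a monomial in h, u:
δQ/Q = √((δh/h)² + (½·δu/u)²) = √(0.00684 + 0.00250) = 0.0967
Q = 103, so δQ = 0.0967 × 103 = 9.97.

103 ± 9.97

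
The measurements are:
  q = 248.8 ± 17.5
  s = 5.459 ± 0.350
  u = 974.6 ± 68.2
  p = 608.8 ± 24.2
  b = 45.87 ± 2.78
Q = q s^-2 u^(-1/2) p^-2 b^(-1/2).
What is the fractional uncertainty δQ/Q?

0.173

Relative error in a monomial: (δQ/Q)² = Σ (nᵢ · δxᵢ/xᵢ)².
  (1·δq/q)² = (1×0.0703)² = 0.00495;  (-2·δs/s)² = (-2×0.0641)² = 0.0164;  (−½·δu/u)² = (-0.5×0.0700)² = 0.00122;  (-2·δp/p)² = (-2×0.0398)² = 0.00632;  (−½·δb/b)² = (-0.5×0.0606)² = 0.000918
δQ/Q = √(0.0299) = 0.173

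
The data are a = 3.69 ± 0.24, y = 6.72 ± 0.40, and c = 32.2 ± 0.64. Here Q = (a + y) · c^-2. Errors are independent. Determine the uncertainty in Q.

Let u = a + y = 10.4. δu = √(δa² + δy²) = √(0.0576 + 0.160) = 0.466, so δu/u = 0.0448.
Q is then a monomial in u, c:
δQ/Q = √((δu/u)² + (-2·δc/c)²) = √(0.00201 + 0.00158) = 0.0599
Q = 0.0100, so δQ = 0.0599 × 0.0100 = 0.000601.

0.000601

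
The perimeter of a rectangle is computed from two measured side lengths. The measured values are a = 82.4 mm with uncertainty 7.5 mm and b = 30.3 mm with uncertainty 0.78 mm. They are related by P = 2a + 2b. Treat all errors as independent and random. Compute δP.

Each term contributes (cᵢ δxᵢ)² to (δP)²:
  (2·δa)² = 225;  (2·δb)² = 2.43
δP = √(227) = 15.1 mm

15.1 mm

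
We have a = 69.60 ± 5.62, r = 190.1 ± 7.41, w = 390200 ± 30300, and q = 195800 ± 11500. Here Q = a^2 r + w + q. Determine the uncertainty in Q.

Let p = a^2·r = 920900. δp/p = √((2·δa/a)² + (1·δr/r)²) = √(0.0261 + 0.00152) = 0.166, so δp = 1.53e+05.
Q = p + w + q: δQ = √(δp² + δw² + δq²) = √(2.34e+10 + 9.18e+08 + 1.32e+08) = 1.56e+05

1.56e+05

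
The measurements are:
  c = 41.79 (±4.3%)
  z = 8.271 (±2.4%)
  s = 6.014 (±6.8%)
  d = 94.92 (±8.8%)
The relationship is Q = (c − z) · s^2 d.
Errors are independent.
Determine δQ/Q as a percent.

17.1%

Let u = c − z = 33.52. δu = √(δc² + δz²) = √(3.23 + 0.0394) = 1.81, so δu/u = 0.0539.
Q is then a monomial in u, s, d:
δQ/Q = √((δu/u)² + (2·δs/s)² + (1·δd/d)²) = √(0.00291 + 0.0185 + 0.00774) = 0.171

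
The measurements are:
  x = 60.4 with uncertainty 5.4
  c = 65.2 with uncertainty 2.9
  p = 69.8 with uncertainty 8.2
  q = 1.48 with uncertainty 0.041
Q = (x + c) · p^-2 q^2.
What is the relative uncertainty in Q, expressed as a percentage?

24.6%

Let u = x + c = 126. δu = √(δx² + δc²) = √(29.2 + 8.41) = 6.13, so δu/u = 0.0488.
Q is then a monomial in u, p, q:
δQ/Q = √((δu/u)² + (-2·δp/p)² + (2·δq/q)²) = √(0.00238 + 0.0552 + 0.00307) = 0.246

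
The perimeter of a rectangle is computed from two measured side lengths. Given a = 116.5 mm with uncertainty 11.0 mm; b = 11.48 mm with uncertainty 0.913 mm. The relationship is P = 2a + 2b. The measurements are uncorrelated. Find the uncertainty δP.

22.1 mm

Sums and differences: (δP)² = Σ (cᵢ δxᵢ)².
  (2·δa)² = 484;  (2·δb)² = 3.33
δP = √(487) = 22.1 mm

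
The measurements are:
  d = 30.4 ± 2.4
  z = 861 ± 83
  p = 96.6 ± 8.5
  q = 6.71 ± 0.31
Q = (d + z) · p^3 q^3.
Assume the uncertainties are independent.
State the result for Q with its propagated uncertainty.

Let u = d + z = 891. δu = √(δd² + δz²) = √(5.76 + 6890) = 83.0, so δu/u = 0.0932.
Q is then a monomial in u, p, q:
δQ/Q = √((δu/u)² + (3·δp/p)² + (3·δq/q)²) = √(0.00868 + 0.0697 + 0.0192) = 0.312
Q = 2.43e+11, so δQ = 0.312 × 2.43e+11 = 7.58e+10.

(2.43 ± 0.758) × 10^11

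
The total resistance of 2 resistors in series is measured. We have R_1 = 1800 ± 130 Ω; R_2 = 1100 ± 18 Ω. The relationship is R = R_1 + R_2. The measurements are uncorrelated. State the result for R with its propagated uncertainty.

Each term contributes (cᵢ δxᵢ)² to (δR)²:
  (δR_1)² = 16900;  (δR_2)² = 324
δR = √(17200) = 131 Ω
R = 2900 Ω.

2900 ± 131 Ω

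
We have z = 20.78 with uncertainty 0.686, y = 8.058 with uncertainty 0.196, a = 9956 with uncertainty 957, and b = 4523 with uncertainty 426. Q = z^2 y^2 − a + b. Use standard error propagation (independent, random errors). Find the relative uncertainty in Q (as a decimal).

0.112

Let p = z^2·y^2 = 28040. δp/p = √((2·δz/z)² + (2·δy/y)²) = √(0.00436 + 0.00237) = 0.0820, so δp = 2300.
Q = p − a + b: δQ = √(δp² + δa² + δb²) = √(5.29e+06 + 9.16e+05 + 1.81e+05) = 2530
Q = 22600, so δQ/Q = 2530/22600 = 0.112.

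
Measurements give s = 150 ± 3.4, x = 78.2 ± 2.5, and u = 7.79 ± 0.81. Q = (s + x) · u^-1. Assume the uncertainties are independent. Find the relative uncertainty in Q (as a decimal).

0.106

Let w = s + x = 228. δw = √(δs² + δx²) = √(11.6 + 6.25) = 4.22, so δw/w = 0.0185.
Q is then a monomial in w, u:
δQ/Q = √((δw/w)² + (-1·δu/u)²) = √(0.000342 + 0.0108) = 0.106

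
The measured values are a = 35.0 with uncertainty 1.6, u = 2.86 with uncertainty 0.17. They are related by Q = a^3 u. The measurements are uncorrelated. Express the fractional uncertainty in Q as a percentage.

For a monomial Q ∝ a^3, u, fractional errors add in quadrature:
  (3·δa/a)² = (3×0.0457)² = 0.0188;  (1·δu/u)² = (1×0.0594)² = 0.00353
δQ/Q = √(0.0223) = 0.149

14.9%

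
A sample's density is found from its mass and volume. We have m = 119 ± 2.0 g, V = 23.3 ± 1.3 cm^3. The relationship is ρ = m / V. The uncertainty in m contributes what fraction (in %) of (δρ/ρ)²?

8.32%

(δρ/ρ)² = (1·δm/m)² + (-1·δV/V)²
  m term: (1×0.0168)² = 0.000282
  V term: (-1×0.0558)² = 0.00311
Total = 0.00340. Share from m = 0.000282/0.00340 = 0.0832.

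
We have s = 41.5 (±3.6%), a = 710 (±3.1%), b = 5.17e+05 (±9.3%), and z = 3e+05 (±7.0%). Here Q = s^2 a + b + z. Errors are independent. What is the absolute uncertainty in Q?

Let p = s^2·a = 1.22e+06. δp/p = √((2·δs/s)² + (1·δa/a)²) = √(0.00518 + 0.000961) = 0.0784, so δp = 95900.
Q = p + b + z: δQ = √(δp² + δb² + δz²) = √(9.19e+09 + 2.31e+09 + 4.41e+08) = 1.09e+05

1.09e+05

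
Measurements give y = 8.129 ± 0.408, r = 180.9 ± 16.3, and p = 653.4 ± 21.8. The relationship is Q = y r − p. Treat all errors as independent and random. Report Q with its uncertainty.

817.1 ± 153

Let w = y·r = 1471. δw/w = √((1·δy/y)² + (1·δr/r)²) = √(0.00252 + 0.00812) = 0.103, so δw = 152.
Q = w − p: δQ = √(δw² + δp²) = √(23000 + 475) = 153
Q = 817.1.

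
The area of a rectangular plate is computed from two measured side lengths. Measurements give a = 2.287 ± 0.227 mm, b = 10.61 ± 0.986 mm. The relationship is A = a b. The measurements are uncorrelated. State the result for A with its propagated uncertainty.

24.27 ± 3.30 mm^2

For a monomial A ∝ a, b, fractional errors add in quadrature:
  (1·δa/a)² = (1×0.0993)² = 0.00985;  (1·δb/b)² = (1×0.0929)² = 0.00864
δA/A = √(0.0185) = 0.136
A = 24.27 mm^2, so δA = 0.136 × 24.27 = 3.30 mm^2.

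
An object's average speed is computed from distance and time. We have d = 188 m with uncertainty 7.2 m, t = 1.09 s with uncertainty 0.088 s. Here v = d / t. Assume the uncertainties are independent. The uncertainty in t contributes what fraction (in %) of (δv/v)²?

81.6%

(δv/v)² = (1·δd/d)² + (-1·δt/t)²
  d term: (1×0.0383)² = 0.00147
  t term: (-1×0.0807)² = 0.00652
Total = 0.00798. Share from t = 0.00652/0.00798 = 0.816.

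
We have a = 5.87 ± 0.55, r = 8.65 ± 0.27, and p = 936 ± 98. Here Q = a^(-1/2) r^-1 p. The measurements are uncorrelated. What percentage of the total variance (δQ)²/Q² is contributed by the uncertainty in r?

6.89%

(δQ/Q)² = (−½·δa/a)² + (-1·δr/r)² + (1·δp/p)²
  a term: (-0.5×0.0937)² = 0.00219
  r term: (-1×0.0312)² = 0.000974
  p term: (1×0.105)² = 0.0110
Total = 0.0141. Share from r = 0.000974/0.0141 = 0.0689.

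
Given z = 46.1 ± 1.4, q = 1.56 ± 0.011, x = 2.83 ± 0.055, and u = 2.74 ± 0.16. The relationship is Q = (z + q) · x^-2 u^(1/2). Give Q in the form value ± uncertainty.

9.85 ± 0.560

Let w = z + q = 47.7. δw = √(δz² + δq²) = √(1.96 + 0.000121) = 1.40, so δw/w = 0.0294.
Q is then a monomial in w, x, u:
δQ/Q = √((δw/w)² + (-2·δx/x)² + (½·δu/u)²) = √(0.000863 + 0.00151 + 0.000852) = 0.0568
Q = 9.85, so δQ = 0.0568 × 9.85 = 0.560.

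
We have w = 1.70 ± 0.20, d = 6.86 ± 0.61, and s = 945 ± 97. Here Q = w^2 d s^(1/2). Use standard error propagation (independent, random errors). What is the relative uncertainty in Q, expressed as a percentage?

25.7%

Q is a product of powers, so relative uncertainties combine in quadrature:
  (2·δw/w)² = (2×0.118)² = 0.0554;  (1·δd/d)² = (1×0.0889)² = 0.00791;  (½·δs/s)² = (0.5×0.103)² = 0.00263
δQ/Q = √(0.0659) = 0.257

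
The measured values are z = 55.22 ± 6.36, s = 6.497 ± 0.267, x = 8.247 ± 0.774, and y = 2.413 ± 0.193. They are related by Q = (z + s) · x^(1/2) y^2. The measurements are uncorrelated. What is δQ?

202

Let u = z + s = 61.72. δu = √(δz² + δs²) = √(40.4 + 0.0713) = 6.37, so δu/u = 0.103.
Q is then a monomial in u, x, y:
δQ/Q = √((δu/u)² + (½·δx/x)² + (2·δy/y)²) = √(0.0106 + 0.00220 + 0.0256) = 0.196
Q = 1032, so δQ = 0.196 × 1032 = 202.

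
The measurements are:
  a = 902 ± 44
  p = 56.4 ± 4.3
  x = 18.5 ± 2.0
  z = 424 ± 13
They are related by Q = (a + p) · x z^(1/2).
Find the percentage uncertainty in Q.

11.9%

Let u = a + p = 958. δu = √(δa² + δp²) = √(1940 + 18.5) = 44.2, so δu/u = 0.0461.
Q is then a monomial in u, x, z:
δQ/Q = √((δu/u)² + (1·δx/x)² + (½·δz/z)²) = √(0.00213 + 0.0117 + 0.000235) = 0.119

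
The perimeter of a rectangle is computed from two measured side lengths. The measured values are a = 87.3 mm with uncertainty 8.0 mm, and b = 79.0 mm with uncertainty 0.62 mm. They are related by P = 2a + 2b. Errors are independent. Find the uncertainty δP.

Sums and differences: (δP)² = Σ (cᵢ δxᵢ)².
  (2·δa)² = 256;  (2·δb)² = 1.54
δP = √(258) = 16.0 mm

16.0 mm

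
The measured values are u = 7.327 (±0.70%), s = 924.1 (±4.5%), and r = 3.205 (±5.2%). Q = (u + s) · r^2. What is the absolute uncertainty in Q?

Let w = u + s = 931.4. δw = √(δu² + δs²) = √(0.00263 + 1730) = 41.6, so δw/w = 0.0446.
Q is then a monomial in w, r:
δQ/Q = √((δw/w)² + (2·δr/r)²) = √(0.00199 + 0.0108) = 0.113
Q = 9568, so δQ = 0.113 × 9568 = 1080.

1080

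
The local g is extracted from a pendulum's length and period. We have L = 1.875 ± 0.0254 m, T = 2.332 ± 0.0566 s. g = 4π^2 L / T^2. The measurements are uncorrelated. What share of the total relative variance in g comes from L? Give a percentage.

7.23%

(δg/g)² = (1·δL/L)² + (-2·δT/T)²
  L term: (1×0.0135)² = 0.000184
  T term: (-2×0.0243)² = 0.00236
Total = 0.00254. Share from L = 0.000184/0.00254 = 0.0723.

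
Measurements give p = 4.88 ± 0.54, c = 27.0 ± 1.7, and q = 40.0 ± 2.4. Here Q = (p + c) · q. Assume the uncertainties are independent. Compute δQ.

Let u = p + c = 31.9. δu = √(δp² + δc²) = √(0.292 + 2.89) = 1.78, so δu/u = 0.0560.
Q is then a monomial in u, q:
δQ/Q = √((δu/u)² + (1·δq/q)²) = √(0.00313 + 0.00360) = 0.0820
Q = 1280, so δQ = 0.0820 × 1280 = 105.

105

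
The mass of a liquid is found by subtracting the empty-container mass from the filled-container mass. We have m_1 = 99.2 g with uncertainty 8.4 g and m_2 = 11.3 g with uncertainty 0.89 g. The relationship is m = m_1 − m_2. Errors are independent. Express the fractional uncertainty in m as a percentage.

9.61%

Absolute uncertainties add in quadrature for a linear combination:
  (δm_1)² = 70.6;  (δm_2)² = 0.792
δm = √(71.4) = 8.45 g
m = 87.9 g, so δm/m = 8.45/87.9 = 0.0961.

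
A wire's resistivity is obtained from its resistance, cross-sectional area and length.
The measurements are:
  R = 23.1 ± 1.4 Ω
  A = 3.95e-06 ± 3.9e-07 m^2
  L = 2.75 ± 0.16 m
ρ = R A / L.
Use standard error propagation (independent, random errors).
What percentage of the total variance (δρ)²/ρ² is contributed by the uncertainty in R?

21.9%

(δρ/ρ)² = (1·δR/R)² + (1·δA/A)² + (-1·δL/L)²
  R term: (1×0.0606)² = 0.00367
  A term: (1×0.0987)² = 0.00975
  L term: (-1×0.0582)² = 0.00339
Total = 0.0168. Share from R = 0.00367/0.0168 = 0.219.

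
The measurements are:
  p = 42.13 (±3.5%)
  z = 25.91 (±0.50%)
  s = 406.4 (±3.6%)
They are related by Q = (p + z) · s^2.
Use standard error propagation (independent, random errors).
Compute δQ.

Let u = p + z = 68.04. δu = √(δp² + δz²) = √(2.17 + 0.0168) = 1.48, so δu/u = 0.0218.
Q is then a monomial in u, s:
δQ/Q = √((δu/u)² + (2·δs/s)²) = √(0.000473 + 0.00518) = 0.0752
Q = 1.124e+07, so δQ = 0.0752 × 1.124e+07 = 8.45e+05.

8.45e+05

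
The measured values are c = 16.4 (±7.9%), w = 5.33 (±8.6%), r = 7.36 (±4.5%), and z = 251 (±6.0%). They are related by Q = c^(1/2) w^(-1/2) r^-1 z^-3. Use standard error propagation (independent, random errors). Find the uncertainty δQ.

Each factor contributes (exponent × relative error)² to (δQ/Q)²:
  (½·δc/c)² = (0.5×0.0790)² = 0.00156;  (−½·δw/w)² = (-0.5×0.0860)² = 0.00185;  (-1·δr/r)² = (-1×0.0450)² = 0.00202;  (-3·δz/z)² = (-3×0.0600)² = 0.0324
δQ/Q = √(0.0378) = 0.195
Q = 1.51e-08, so δQ = 0.195 × 1.51e-08 = 2.93e-09.

2.93e-09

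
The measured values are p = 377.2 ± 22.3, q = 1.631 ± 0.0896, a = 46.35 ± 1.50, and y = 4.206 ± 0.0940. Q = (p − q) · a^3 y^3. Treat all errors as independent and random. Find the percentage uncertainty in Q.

Let u = p − q = 375.6. δu = √(δp² + δq²) = √(497 + 0.00803) = 22.3, so δu/u = 0.0594.
Q is then a monomial in u, a, y:
δQ/Q = √((δu/u)² + (3·δa/a)² + (3·δy/y)²) = √(0.00353 + 0.00943 + 0.00450) = 0.132

13.2%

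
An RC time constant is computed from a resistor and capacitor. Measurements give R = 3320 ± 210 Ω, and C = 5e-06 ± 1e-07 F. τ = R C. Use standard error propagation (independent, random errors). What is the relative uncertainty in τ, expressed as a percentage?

Since τ is a product/quotient, work with relative uncertainties:
  (1·δR/R)² = (1×0.0633)² = 0.00400;  (1·δC/C)² = (1×0.0200)² = 0.000400
δτ/τ = √(0.00440) = 0.0663

6.63%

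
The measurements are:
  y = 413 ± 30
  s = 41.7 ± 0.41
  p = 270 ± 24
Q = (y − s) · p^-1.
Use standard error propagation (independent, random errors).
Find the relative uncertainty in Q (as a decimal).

Let u = y − s = 371. δu = √(δy² + δs²) = √(900 + 0.168) = 30.0, so δu/u = 0.0808.
Q is then a monomial in u, p:
δQ/Q = √((δu/u)² + (-1·δp/p)²) = √(0.00653 + 0.00790) = 0.120

0.120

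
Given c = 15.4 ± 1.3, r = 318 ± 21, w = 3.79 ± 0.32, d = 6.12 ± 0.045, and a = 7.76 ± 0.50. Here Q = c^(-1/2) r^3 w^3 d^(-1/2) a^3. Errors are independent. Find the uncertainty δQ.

3.18e+10

Since Q is a product/quotient, work with relative uncertainties:
  (−½·δc/c)² = (-0.5×0.0844)² = 0.00178;  (3·δr/r)² = (3×0.0660)² = 0.0392;  (3·δw/w)² = (3×0.0844)² = 0.0642;  (−½·δd/d)² = (-0.5×0.00735)² = 1.35e-05;  (3·δa/a)² = (3×0.0644)² = 0.0374
δQ/Q = √(0.143) = 0.378
Q = 8.43e+10, so δQ = 0.378 × 8.43e+10 = 3.18e+10.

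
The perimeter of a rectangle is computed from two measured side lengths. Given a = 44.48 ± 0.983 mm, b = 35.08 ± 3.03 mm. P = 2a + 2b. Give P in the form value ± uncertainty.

Sums and differences: (δP)² = Σ (cᵢ δxᵢ)².
  (2·δa)² = 3.87;  (2·δb)² = 36.7
δP = √(40.6) = 6.37 mm
P = 159.1 mm.

159.1 ± 6.37 mm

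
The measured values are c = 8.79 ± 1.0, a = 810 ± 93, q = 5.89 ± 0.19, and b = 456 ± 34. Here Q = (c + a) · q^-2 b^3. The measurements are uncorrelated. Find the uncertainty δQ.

Let u = c + a = 819. δu = √(δc² + δa²) = √(1.00 + 8650) = 93.0, so δu/u = 0.114.
Q is then a monomial in u, q, b:
δQ/Q = √((δu/u)² + (-2·δq/q)² + (3·δb/b)²) = √(0.0129 + 0.00416 + 0.0500) = 0.259
Q = 2.24e+09, so δQ = 0.259 × 2.24e+09 = 5.8e+08.

5.8e+08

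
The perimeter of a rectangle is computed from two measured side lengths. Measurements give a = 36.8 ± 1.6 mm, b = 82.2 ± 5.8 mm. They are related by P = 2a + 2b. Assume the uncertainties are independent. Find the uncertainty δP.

For a sum/difference, combine absolute errors in quadrature:
  (2·δa)² = 10.2;  (2·δb)² = 135
δP = √(145) = 12.0 mm

12.0 mm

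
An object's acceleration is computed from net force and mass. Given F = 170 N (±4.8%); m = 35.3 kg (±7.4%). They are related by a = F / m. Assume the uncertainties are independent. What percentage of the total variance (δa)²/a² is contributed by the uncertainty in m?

70.4%

(δa/a)² = (1·δF/F)² + (-1·δm/m)²
  F term: (1×0.0480)² = 0.00230
  m term: (-1×0.0740)² = 0.00548
Total = 0.00778. Share from m = 0.00548/0.00778 = 0.704.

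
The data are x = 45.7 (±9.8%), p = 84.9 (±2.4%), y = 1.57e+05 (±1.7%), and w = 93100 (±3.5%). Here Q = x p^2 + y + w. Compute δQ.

Let h = x·p^2 = 3.29e+05. δh/h = √((1·δx/x)² + (2·δp/p)²) = √(0.00960 + 0.00230) = 0.109, so δh = 35900.
Q = h + y + w: δQ = √(δh² + δy² + δw²) = √(1.29e+09 + 7.12e+06 + 1.06e+07) = 36200

36200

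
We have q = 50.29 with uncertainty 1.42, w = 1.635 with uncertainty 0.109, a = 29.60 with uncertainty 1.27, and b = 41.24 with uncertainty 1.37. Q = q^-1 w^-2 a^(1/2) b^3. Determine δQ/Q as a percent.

17.0%

Relative error in a monomial: (δQ/Q)² = Σ (nᵢ · δxᵢ/xᵢ)².
  (-1·δq/q)² = (-1×0.0282)² = 0.000797;  (-2·δw/w)² = (-2×0.0667)² = 0.0178;  (½·δa/a)² = (0.5×0.0429)² = 0.000460;  (3·δb/b)² = (3×0.0332)² = 0.00993
δQ/Q = √(0.0290) = 0.170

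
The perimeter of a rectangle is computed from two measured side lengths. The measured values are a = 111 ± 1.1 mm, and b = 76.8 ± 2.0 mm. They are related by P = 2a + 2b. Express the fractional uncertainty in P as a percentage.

Sums and differences: (δP)² = Σ (cᵢ δxᵢ)².
  (2·δa)² = 4.84;  (2·δb)² = 16.0
δP = √(20.8) = 4.57 mm
P = 376 mm, so δP/P = 4.57/376 = 0.0122.

1.22%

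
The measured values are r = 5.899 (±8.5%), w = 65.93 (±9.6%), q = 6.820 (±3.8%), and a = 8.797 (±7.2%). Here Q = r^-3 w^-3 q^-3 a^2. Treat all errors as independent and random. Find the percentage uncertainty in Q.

Q is a product of powers, so relative uncertainties combine in quadrature:
  (-3·δr/r)² = (-3×0.0850)² = 0.0650;  (-3·δw/w)² = (-3×0.0960)² = 0.0829;  (-3·δq/q)² = (-3×0.0380)² = 0.0130;  (2·δa/a)² = (2×0.0720)² = 0.0207
δQ/Q = √(0.182) = 0.426

42.6%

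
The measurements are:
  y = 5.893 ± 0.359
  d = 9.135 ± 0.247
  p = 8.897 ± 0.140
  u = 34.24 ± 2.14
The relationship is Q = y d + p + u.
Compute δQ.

Let w = y·d = 53.83. δw/w = √((1·δy/y)² + (1·δd/d)²) = √(0.00371 + 0.000731) = 0.0667, so δw = 3.59.
Q = w + p + u: δQ = √(δw² + δp² + δu²) = √(12.9 + 0.0196 + 4.58) = 4.18

4.18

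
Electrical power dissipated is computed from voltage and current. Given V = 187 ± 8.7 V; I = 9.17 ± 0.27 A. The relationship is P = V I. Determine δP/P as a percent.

Products/powers → add relative errors in quadrature, weighted by exponent:
  (1·δV/V)² = (1×0.0465)² = 0.00216;  (1·δI/I)² = (1×0.0294)² = 0.000867
δP/P = √(0.00303) = 0.0551

5.51%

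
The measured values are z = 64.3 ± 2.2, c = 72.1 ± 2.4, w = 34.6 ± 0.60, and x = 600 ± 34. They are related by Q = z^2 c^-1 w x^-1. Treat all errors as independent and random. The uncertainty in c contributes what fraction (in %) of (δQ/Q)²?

(δQ/Q)² = (2·δz/z)² + (-1·δc/c)² + (1·δw/w)² + (-1·δx/x)²
  z term: (2×0.0342)² = 0.00468
  c term: (-1×0.0333)² = 0.00111
  w term: (1×0.0173)² = 0.000301
  x term: (-1×0.0567)² = 0.00321
Total = 0.00930. Share from c = 0.00111/0.00930 = 0.119.

11.9%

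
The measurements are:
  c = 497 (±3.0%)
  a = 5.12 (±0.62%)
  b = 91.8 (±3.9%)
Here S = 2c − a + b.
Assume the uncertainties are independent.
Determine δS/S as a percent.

S is a linear combination, so absolute uncertainties add in quadrature:
  (2·δc)² = 889;  (δa)² = 0.00101;  (δb)² = 12.8
δS = √(902) = 30.0
S = 1080, so δS/S = 30.0/1080 = 0.0278.

2.78%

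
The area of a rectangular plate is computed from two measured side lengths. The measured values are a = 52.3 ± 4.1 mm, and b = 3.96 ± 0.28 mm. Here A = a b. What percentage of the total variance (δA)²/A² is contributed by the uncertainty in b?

44.9%

(δA/A)² = (1·δa/a)² + (1·δb/b)²
  a term: (1×0.0784)² = 0.00615
  b term: (1×0.0707)² = 0.00500
Total = 0.0111. Share from b = 0.00500/0.0111 = 0.449.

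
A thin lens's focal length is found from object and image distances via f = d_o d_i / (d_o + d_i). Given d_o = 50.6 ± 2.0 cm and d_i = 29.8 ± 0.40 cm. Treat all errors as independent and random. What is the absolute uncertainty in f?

∂f/∂d_o = (d_i/(d_o+d_i))² = 0.137;  ∂f/∂d_i = (d_o/(d_o+d_i))² = 0.396
δf = √((∂f/∂d_o · δd_o)² + (∂f/∂d_i · δd_i)²) = √(0.0755 + 0.0251) = 0.317 cm

0.317 cm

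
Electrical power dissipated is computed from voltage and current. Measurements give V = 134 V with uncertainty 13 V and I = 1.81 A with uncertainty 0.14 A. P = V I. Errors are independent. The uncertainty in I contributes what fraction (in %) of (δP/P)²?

38.9%

(δP/P)² = (1·δV/V)² + (1·δI/I)²
  V term: (1×0.0970)² = 0.00941
  I term: (1×0.0773)² = 0.00598
Total = 0.0154. Share from I = 0.00598/0.0154 = 0.389.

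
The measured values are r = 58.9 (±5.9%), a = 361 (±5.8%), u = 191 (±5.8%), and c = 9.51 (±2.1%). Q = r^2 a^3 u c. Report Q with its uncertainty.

For a monomial Q ∝ r^2, a^3, u, c, fractional errors add in quadrature:
  (2·δr/r)² = (2×0.0590)² = 0.0139;  (3·δa/a)² = (3×0.0580)² = 0.0303;  (1·δu/u)² = (1×0.0580)² = 0.00336;  (1·δc/c)² = (1×0.0210)² = 0.000441
δQ/Q = √(0.0480) = 0.219
Q = 2.96e+14, so δQ = 0.219 × 2.96e+14 = 6.5e+13.

(2.96 ± 0.650) × 10^14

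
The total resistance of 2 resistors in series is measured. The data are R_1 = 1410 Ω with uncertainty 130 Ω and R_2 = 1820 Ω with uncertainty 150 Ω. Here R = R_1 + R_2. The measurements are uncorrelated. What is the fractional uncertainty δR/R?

R is a linear combination, so absolute uncertainties add in quadrature:
  (δR_1)² = 16900;  (δR_2)² = 22500
δR = √(39400) = 198 Ω
R = 3230 Ω, so δR/R = 198/3230 = 0.0615.

0.0615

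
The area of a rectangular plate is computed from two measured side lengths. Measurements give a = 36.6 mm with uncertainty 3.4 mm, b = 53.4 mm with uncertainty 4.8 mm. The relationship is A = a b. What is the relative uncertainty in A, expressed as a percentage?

12.9%

A is a product of powers, so relative uncertainties combine in quadrature:
  (1·δa/a)² = (1×0.0929)² = 0.00863;  (1·δb/b)² = (1×0.0899)² = 0.00808
δA/A = √(0.0167) = 0.129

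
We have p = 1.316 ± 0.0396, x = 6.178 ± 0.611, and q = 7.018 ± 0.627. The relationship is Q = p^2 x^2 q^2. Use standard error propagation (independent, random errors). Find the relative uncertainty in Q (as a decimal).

Relative error in a monomial: (δQ/Q)² = Σ (nᵢ · δxᵢ/xᵢ)².
  (2·δp/p)² = (2×0.0301)² = 0.00362;  (2·δx/x)² = (2×0.0989)² = 0.0391;  (2·δq/q)² = (2×0.0893)² = 0.0319
δQ/Q = √(0.0747) = 0.273

0.273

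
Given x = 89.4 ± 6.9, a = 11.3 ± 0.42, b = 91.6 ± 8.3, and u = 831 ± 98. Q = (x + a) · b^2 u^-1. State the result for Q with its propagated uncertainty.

1020 ± 231

Let w = x + a = 101. δw = √(δx² + δa²) = √(47.6 + 0.176) = 6.91, so δw/w = 0.0686.
Q is then a monomial in w, b, u:
δQ/Q = √((δw/w)² + (2·δb/b)² + (-1·δu/u)²) = √(0.00471 + 0.0328 + 0.0139) = 0.227
Q = 1020, so δQ = 0.227 × 1020 = 231.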